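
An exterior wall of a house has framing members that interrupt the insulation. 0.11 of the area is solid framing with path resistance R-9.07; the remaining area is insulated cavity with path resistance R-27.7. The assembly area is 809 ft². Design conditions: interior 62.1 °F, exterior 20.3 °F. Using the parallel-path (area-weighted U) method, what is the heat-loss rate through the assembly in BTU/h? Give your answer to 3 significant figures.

U_eff = 0.89/27.7 + 0.11/9.07 = 0.03213 + 0.01213 = 0.04426
R_eff = 1/U_eff = 22.59 ft²·°F·h/BTU
Q = 809 × (62.1 − 20.3) / 22.59 = 1497 BTU/h

1500 BTU/h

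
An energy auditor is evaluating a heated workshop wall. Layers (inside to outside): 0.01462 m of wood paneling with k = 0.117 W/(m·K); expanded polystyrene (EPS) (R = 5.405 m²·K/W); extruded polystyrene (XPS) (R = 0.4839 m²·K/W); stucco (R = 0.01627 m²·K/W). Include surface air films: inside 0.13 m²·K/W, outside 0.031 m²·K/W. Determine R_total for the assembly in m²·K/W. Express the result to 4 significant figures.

6.191 m²·K/W

0.01462/0.117 = 0.12496
R_total = 0.13 + 0.12496 + 5.405 + 0.4839 + 0.01627 + 0.031 = 6.1911 m²·K/W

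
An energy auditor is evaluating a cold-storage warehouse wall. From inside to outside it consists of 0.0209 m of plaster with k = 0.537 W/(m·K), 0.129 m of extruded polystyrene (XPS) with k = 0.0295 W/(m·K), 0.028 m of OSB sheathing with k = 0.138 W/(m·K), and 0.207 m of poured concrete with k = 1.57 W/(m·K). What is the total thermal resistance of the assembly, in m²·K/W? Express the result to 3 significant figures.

0.0209/0.537 = 0.03892
0.129/0.0295 = 4.373
0.028/0.138 = 0.2029
0.207/1.57 = 0.1318
R_total = 0.03892 + 4.373 + 0.2029 + 0.1318 = 4.747 m²·K/W

4.75 m²·K/W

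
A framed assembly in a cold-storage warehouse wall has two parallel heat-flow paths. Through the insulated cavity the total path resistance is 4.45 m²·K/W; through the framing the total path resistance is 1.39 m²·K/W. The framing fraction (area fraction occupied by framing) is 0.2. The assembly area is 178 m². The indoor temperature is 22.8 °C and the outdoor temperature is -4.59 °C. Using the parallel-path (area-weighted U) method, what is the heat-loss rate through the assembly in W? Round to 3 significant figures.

1580 W

U_eff = 0.8/4.45 + 0.2/1.39 = 0.1798 + 0.1439 = 0.3237
R_eff = 1/U_eff = 3.09 m²·K/W
Q = 178 × (22.8 − (-4.59)) / 3.09 = 1578 W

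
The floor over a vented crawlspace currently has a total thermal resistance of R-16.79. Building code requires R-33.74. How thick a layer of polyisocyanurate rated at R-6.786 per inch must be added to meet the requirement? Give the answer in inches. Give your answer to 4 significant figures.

2.498 in

ΔR = 33.74 − 16.79 = 16.95 ft²·°F·h/BTU
L = ΔR / (R/in) = 16.95/6.786 = 2.4978 in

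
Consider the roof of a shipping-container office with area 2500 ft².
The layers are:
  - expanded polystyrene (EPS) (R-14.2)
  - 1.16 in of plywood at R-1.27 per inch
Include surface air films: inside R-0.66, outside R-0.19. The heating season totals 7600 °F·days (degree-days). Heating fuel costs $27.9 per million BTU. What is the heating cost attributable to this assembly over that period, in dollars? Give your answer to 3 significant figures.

1.16 × 1.27 = 1.473
R_total = 0.66 + 14.2 + 1.473 + 0.19 = 16.52 ft²·°F·h/BTU
E = A × HDD × 24 / R = 2500 × 7600 × 24 / 16.52 = 27600000 BTU
Cost = 27600000/10⁶ × 27.9 = $770

770 dollars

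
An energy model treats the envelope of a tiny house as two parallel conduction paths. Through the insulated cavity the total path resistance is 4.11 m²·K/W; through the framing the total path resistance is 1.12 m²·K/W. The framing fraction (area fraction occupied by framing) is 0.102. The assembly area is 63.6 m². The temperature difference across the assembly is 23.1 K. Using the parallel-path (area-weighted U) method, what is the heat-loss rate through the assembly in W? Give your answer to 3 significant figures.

455 W

U_eff = 0.898/4.11 + 0.102/1.12 = 0.2185 + 0.09107 = 0.3096
R_eff = 1/U_eff = 3.23 m²·K/W
Q = 63.6 × 23.1 / 3.23 = 454.8 W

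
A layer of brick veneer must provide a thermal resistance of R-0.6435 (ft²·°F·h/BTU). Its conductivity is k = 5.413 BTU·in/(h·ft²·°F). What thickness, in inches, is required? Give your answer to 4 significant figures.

L = R × k = 0.6435 × 5.413 = 3.4833 in

3.483 in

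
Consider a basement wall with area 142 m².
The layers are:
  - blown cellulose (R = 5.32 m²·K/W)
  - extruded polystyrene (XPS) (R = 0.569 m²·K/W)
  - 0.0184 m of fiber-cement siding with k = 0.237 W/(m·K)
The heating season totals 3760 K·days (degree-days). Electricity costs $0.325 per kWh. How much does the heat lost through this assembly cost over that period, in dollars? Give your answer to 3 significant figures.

0.0184/0.237 = 0.07764
R_total = 5.32 + 0.569 + 0.07764 = 5.967 m²·K/W
E = A × HDD × 24 / R / 1000 = 142 × 3760 × 24 / 5.967 / 1000 = 2148 kWh
Cost = 2148 × 0.325 = $698

698 dollars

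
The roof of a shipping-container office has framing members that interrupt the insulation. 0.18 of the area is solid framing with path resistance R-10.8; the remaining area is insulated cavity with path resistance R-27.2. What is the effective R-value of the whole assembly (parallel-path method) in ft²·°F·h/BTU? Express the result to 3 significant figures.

U_eff = 0.82/27.2 + 0.18/10.8 = 0.03015 + 0.01667 = 0.04681
R_eff = 1/U_eff = 21.36 ft²·°F·h/BTU

21.4 ft²·°F·h/BTU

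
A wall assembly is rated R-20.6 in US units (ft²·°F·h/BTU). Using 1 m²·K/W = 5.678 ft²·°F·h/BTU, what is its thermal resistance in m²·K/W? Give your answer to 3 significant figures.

3.63 m²·K/W

R_SI = 20.6/5.678 = 3.628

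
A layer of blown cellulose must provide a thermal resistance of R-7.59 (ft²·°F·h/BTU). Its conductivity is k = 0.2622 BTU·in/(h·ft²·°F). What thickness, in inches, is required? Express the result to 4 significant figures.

1.990 in

L = R × k = 7.59 × 0.2622 = 1.9901 in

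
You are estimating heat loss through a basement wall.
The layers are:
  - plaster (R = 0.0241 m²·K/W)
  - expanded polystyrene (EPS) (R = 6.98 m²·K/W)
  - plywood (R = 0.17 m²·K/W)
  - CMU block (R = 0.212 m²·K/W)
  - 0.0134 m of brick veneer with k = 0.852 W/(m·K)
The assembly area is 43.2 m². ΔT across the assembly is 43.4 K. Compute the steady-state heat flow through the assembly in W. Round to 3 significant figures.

0.0134/0.852 = 0.01573
R_total = 0.0241 + 6.98 + 0.17 + 0.212 + 0.01573 = 7.402 m²·K/W
Q = A·ΔT/R = 43.2 × 43.4 / 7.402 = 253.3 W

253 W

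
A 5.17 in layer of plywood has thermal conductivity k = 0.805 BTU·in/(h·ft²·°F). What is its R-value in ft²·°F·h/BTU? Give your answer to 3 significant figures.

R = L/k = 5.17/0.805 = 6.422 ft²·°F·h/BTU

6.42 ft²·°F·h/BTU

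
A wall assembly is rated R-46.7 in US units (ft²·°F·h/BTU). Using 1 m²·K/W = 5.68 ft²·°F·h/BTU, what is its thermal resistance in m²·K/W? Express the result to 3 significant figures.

8.22 m²·K/W

R_SI = 46.7/5.68 = 8.222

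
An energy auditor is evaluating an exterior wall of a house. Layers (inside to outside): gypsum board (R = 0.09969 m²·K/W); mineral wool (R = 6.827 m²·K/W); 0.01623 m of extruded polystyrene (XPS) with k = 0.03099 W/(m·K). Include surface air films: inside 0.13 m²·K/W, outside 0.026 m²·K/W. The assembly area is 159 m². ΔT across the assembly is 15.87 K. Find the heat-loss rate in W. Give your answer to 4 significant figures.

0.01623/0.03099 = 0.52372
R_total = 0.13 + 0.09969 + 6.827 + 0.52372 + 0.026 = 7.6064 m²·K/W
Q = A·ΔT/R = 159 × 15.87 / 7.6064 = 331.74 W

331.7 W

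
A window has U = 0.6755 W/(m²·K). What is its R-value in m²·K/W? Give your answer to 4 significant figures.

R = 1/U = 1/0.6755 = 1.4804

1.480 m²·K/W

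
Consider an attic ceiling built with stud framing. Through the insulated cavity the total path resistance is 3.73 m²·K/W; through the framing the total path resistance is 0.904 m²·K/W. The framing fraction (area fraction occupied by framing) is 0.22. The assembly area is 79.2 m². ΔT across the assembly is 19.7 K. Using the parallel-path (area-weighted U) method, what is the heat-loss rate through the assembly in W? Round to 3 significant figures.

706 W

U_eff = 0.78/3.73 + 0.22/0.904 = 0.2091 + 0.2434 = 0.4525
R_eff = 1/U_eff = 2.21 m²·K/W
Q = 79.2 × 19.7 / 2.21 = 706 W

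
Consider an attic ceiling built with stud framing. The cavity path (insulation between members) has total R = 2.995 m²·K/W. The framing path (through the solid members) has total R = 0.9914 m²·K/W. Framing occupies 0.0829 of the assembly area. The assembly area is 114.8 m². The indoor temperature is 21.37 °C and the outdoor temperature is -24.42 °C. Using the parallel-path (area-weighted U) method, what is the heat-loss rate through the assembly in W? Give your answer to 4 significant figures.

2049 W

U_eff = 0.9171/2.995 + 0.0829/0.9914 = 0.30621 + 0.083619 = 0.38983
R_eff = 1/U_eff = 2.5652 m²·K/W
Q = 114.8 × (21.37 − (-24.42)) / 2.5652 = 2049.2 W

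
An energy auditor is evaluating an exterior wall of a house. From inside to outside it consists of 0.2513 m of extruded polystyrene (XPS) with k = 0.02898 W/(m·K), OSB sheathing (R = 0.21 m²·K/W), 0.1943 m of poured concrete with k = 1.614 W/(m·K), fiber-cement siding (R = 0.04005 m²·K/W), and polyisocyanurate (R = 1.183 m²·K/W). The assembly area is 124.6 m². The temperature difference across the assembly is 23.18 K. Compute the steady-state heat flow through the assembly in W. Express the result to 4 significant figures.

282.5 W

0.2513/0.02898 = 8.6715
0.1943/1.614 = 0.12038
R_total = 8.6715 + 0.21 + 0.12038 + 0.04005 + 1.183 = 10.225 m²·K/W
Q = A·ΔT/R = 124.6 × 23.18 / 10.225 = 282.47 W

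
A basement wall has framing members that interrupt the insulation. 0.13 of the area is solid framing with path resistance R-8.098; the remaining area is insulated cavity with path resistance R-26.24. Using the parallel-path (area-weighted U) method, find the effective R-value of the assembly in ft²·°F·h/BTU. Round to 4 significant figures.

20.32 ft²·°F·h/BTU

U_eff = 0.87/26.24 + 0.13/8.098 = 0.033155 + 0.016053 = 0.049209
R_eff = 1/U_eff = 20.322 ft²·°F·h/BTU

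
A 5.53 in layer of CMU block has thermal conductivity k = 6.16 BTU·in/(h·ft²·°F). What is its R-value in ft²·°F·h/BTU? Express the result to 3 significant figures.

R = L/k = 5.53/6.16 = 0.8977 ft²·°F·h/BTU

0.898 ft²·°F·h/BTU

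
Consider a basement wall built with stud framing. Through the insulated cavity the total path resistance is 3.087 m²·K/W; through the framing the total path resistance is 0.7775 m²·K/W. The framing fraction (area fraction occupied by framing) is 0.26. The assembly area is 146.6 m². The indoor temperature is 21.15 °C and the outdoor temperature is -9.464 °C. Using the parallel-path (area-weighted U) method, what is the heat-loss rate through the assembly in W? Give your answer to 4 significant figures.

U_eff = 0.74/3.087 + 0.26/0.7775 = 0.23971 + 0.33441 = 0.57412
R_eff = 1/U_eff = 1.7418 m²·K/W
Q = 146.6 × (21.15 − (-9.464)) / 1.7418 = 2576.7 W

2577 W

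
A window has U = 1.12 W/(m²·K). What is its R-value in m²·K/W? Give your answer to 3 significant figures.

0.893 m²·K/W

R = 1/U = 1/1.12 = 0.8929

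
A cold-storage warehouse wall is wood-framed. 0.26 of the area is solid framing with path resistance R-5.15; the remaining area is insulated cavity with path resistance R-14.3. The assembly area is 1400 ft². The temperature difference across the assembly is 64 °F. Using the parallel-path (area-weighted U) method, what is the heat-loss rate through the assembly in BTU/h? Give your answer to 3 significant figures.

U_eff = 0.74/14.3 + 0.26/5.15 = 0.05175 + 0.05049 = 0.1022
R_eff = 1/U_eff = 9.782 ft²·°F·h/BTU
Q = 1400 × 64 / 9.782 = 9160 BTU/h

9160 BTU/h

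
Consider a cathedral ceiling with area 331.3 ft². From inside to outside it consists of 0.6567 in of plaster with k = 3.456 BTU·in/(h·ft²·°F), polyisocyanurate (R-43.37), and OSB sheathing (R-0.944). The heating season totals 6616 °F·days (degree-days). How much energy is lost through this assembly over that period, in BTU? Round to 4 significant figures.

1182000 BTU

0.6567/3.456 = 0.19002
R_total = 0.19002 + 43.37 + 0.944 = 44.504 ft²·°F·h/BTU
E = A × HDD × 24 / R = 331.3 × 6616 × 24 / 44.504 = 1182000 BTU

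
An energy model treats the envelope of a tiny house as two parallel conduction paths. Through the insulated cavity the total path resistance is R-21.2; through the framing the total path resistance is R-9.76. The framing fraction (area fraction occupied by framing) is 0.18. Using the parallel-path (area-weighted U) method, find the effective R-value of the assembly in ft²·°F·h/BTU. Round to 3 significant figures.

17.5 ft²·°F·h/BTU

U_eff = 0.82/21.2 + 0.18/9.76 = 0.03868 + 0.01844 = 0.05712
R_eff = 1/U_eff = 17.51 ft²·°F·h/BTU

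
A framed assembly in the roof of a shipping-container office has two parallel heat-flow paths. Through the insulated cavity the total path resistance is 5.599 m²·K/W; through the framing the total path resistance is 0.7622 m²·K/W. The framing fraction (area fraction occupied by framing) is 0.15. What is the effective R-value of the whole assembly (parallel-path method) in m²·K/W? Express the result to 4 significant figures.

2.869 m²·K/W

U_eff = 0.85/5.599 + 0.15/0.7622 = 0.15181 + 0.1968 = 0.34861
R_eff = 1/U_eff = 2.8685 m²·K/W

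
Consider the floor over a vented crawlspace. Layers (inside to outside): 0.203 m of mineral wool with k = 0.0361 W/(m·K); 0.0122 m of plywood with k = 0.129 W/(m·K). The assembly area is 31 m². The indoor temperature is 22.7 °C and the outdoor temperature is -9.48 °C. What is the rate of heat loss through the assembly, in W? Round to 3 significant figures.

0.203/0.0361 = 5.623
0.0122/0.129 = 0.09457
R_total = 5.623 + 0.09457 = 5.718 m²·K/W
Q = A·ΔT/R = 31 × (22.7 − (-9.48)) / 5.718 = 174.5 W

174 W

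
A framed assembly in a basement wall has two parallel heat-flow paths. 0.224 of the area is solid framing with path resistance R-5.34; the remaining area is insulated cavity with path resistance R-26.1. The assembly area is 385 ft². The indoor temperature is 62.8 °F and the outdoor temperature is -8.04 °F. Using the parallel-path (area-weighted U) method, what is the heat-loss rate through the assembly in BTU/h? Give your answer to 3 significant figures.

1950 BTU/h

U_eff = 0.776/26.1 + 0.224/5.34 = 0.02973 + 0.04195 = 0.07168
R_eff = 1/U_eff = 13.95 ft²·°F·h/BTU
Q = 385 × (62.8 − (-8.04)) / 13.95 = 1955 BTU/h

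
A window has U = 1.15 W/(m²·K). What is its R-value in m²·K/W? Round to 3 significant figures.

R = 1/U = 1/1.15 = 0.8696

0.870 m²·K/W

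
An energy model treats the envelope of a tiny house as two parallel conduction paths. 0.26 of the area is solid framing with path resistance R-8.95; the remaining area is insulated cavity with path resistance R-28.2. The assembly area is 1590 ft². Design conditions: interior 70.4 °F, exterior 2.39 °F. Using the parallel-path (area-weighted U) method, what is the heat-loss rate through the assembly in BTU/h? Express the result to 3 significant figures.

5980 BTU/h

U_eff = 0.74/28.2 + 0.26/8.95 = 0.02624 + 0.02905 = 0.05529
R_eff = 1/U_eff = 18.09 ft²·°F·h/BTU
Q = 1590 × (70.4 − 2.39) / 18.09 = 5979 BTU/h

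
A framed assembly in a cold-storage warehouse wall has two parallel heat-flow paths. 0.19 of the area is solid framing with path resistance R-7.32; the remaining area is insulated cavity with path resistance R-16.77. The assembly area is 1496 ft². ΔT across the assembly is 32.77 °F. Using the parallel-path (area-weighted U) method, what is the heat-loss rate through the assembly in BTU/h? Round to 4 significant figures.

U_eff = 0.81/16.77 + 0.19/7.32 = 0.048301 + 0.025956 = 0.074257
R_eff = 1/U_eff = 13.467 ft²·°F·h/BTU
Q = 1496 × 32.77 / 13.467 = 3640.4 BTU/h

3640 BTU/h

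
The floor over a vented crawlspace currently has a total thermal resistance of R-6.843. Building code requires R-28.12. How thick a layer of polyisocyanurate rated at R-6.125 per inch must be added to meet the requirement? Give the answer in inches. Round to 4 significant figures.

3.474 in

ΔR = 28.12 − 6.843 = 21.277 ft²·°F·h/BTU
L = ΔR / (R/in) = 21.277/6.125 = 3.4738 in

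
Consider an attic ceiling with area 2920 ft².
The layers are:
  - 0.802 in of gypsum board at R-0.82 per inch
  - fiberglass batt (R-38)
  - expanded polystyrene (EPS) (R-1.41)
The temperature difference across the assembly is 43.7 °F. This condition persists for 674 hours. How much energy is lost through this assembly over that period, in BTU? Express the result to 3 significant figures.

2150000 BTU

0.802 × 0.82 = 0.6576
R_total = 0.6576 + 38 + 1.41 = 40.07 ft²·°F·h/BTU
Q = 2920 × 43.7 / 40.07 = 3185 BTU/h
E = 3185 × 674 = 2146000 BTU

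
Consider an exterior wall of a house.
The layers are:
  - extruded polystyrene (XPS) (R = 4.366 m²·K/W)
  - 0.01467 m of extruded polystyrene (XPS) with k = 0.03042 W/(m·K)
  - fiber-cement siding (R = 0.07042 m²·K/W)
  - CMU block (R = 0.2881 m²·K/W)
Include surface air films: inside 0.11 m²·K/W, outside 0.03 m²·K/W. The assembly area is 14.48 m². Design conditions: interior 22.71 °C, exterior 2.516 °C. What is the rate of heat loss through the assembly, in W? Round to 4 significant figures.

54.69 W

0.01467/0.03042 = 0.48225
R_total = 0.11 + 4.366 + 0.48225 + 0.07042 + 0.2881 + 0.03 = 5.3468 m²·K/W
Q = A·ΔT/R = 14.48 × (22.71 − 2.516) / 5.3468 = 54.689 W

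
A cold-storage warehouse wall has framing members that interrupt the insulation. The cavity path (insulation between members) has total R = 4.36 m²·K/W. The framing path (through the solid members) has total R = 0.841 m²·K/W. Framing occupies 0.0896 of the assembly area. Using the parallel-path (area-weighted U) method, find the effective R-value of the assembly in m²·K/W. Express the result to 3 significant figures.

U_eff = 0.9104/4.36 + 0.0896/0.841 = 0.2088 + 0.1065 = 0.3153
R_eff = 1/U_eff = 3.171 m²·K/W

3.17 m²·K/W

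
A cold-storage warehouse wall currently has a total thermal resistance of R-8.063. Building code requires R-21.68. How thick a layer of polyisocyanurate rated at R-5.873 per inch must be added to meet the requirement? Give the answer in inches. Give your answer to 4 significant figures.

ΔR = 21.68 − 8.063 = 13.617 ft²·°F·h/BTU
L = ΔR / (R/in) = 13.617/5.873 = 2.3186 in

2.319 in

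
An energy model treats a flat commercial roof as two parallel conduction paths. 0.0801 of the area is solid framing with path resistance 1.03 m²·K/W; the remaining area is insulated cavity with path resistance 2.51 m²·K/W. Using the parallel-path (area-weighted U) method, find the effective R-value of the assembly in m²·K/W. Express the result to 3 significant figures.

U_eff = 0.9199/2.51 + 0.0801/1.03 = 0.3665 + 0.07777 = 0.4443
R_eff = 1/U_eff = 2.251 m²·K/W

2.25 m²·K/W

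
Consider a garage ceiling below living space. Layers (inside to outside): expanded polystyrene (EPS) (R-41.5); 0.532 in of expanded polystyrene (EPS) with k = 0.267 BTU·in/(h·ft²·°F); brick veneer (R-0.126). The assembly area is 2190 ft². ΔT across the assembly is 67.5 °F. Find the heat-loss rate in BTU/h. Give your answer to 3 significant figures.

0.532/0.267 = 1.993
R_total = 41.5 + 1.993 + 0.126 = 43.62 ft²·°F·h/BTU
Q = A·ΔT/R = 2190 × 67.5 / 43.62 = 3389 BTU/h

3390 BTU/h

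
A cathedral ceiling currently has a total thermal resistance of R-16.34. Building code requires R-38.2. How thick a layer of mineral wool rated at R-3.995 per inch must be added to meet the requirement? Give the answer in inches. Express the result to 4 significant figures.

ΔR = 38.2 − 16.34 = 21.86 ft²·°F·h/BTU
L = ΔR / (R/in) = 21.86/3.995 = 5.4718 in

5.472 in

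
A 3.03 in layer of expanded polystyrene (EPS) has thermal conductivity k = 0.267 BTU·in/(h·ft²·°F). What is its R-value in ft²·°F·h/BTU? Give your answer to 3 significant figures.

R = L/k = 3.03/0.267 = 11.35 ft²·°F·h/BTU

11.3 ft²·°F·h/BTU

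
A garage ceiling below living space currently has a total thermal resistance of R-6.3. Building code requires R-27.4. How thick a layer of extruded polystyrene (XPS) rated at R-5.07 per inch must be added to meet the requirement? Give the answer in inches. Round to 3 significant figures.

ΔR = 27.4 − 6.3 = 21.1 ft²·°F·h/BTU
L = ΔR / (R/in) = 21.1/5.07 = 4.162 in

4.16 in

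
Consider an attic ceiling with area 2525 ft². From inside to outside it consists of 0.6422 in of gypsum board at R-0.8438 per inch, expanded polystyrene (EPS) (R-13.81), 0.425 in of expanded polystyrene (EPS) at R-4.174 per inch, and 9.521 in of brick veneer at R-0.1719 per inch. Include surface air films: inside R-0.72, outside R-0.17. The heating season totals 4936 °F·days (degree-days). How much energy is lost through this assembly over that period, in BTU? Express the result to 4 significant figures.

0.6422 × 0.8438 = 0.54189
0.425 × 4.174 = 1.774
9.521 × 0.1719 = 1.6367
R_total = 0.72 + 0.54189 + 13.81 + 1.774 + 1.6367 + 0.17 = 18.652 ft²·°F·h/BTU
E = A × HDD × 24 / R = 2525 × 4936 × 24 / 18.652 = 16037000 BTU

16040000 BTU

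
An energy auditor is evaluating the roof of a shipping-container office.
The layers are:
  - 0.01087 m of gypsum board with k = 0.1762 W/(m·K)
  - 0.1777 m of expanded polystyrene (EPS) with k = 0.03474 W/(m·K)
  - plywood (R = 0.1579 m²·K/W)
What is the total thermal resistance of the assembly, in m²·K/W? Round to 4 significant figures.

5.335 m²·K/W

0.01087/0.1762 = 0.061691
0.1777/0.03474 = 5.1151
R_total = 0.061691 + 5.1151 + 0.1579 = 5.3347 m²·K/W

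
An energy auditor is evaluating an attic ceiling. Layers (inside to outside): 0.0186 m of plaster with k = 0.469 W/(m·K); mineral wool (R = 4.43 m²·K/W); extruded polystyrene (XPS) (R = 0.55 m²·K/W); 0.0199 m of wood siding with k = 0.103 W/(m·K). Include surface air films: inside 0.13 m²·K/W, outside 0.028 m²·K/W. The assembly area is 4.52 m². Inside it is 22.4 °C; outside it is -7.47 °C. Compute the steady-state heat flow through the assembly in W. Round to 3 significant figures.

25.1 W

0.0186/0.469 = 0.03966
0.0199/0.103 = 0.1932
R_total = 0.13 + 0.03966 + 4.43 + 0.55 + 0.1932 + 0.028 = 5.371 m²·K/W
Q = A·ΔT/R = 4.52 × (22.4 − (-7.47)) / 5.371 = 25.14 W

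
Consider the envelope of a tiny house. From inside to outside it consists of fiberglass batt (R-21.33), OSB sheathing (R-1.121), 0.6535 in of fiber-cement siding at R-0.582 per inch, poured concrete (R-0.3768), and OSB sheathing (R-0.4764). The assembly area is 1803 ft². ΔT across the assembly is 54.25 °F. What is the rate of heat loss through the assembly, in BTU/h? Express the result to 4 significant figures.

4130 BTU/h

0.6535 × 0.582 = 0.38034
R_total = 21.33 + 1.121 + 0.38034 + 0.3768 + 0.4764 = 23.685 ft²·°F·h/BTU
Q = A·ΔT/R = 1803 × 54.25 / 23.685 = 4129.8 BTU/h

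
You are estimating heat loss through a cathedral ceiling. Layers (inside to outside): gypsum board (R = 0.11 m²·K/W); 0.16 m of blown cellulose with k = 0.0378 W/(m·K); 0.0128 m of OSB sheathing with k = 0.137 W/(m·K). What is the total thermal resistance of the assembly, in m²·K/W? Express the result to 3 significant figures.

0.16/0.0378 = 4.233
0.0128/0.137 = 0.09343
R_total = 0.11 + 4.233 + 0.09343 = 4.436 m²·K/W

4.44 m²·K/W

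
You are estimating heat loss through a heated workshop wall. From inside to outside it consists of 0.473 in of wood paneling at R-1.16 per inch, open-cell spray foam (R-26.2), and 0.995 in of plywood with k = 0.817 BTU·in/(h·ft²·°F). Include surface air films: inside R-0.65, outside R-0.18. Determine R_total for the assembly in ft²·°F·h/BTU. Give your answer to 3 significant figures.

28.8 ft²·°F·h/BTU

0.473 × 1.16 = 0.5487
0.995/0.817 = 1.218
R_total = 0.65 + 0.5487 + 26.2 + 1.218 + 0.18 = 28.8 ft²·°F·h/BTU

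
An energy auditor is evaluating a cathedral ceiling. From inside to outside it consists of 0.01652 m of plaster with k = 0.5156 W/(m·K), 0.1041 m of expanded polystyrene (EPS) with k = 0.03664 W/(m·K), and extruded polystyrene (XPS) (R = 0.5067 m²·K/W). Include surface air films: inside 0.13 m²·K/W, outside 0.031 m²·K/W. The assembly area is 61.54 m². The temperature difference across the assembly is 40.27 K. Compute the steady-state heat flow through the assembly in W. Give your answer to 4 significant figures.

0.01652/0.5156 = 0.03204
0.1041/0.03664 = 2.8412
R_total = 0.13 + 0.03204 + 2.8412 + 0.5067 + 0.031 = 3.5409 m²·K/W
Q = A·ΔT/R = 61.54 × 40.27 / 3.5409 = 699.88 W

699.9 W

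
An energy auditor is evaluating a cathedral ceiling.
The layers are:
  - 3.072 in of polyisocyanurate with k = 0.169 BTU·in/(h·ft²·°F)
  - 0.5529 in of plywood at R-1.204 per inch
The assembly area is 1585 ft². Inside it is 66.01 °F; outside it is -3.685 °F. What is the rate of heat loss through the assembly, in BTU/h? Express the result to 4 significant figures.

3.072/0.169 = 18.178
0.5529 × 1.204 = 0.66569
R_total = 18.178 + 0.66569 = 18.843 ft²·°F·h/BTU
Q = A·ΔT/R = 1585 × (66.01 − (-3.685)) / 18.843 = 5862.4 BTU/h

5862 BTU/h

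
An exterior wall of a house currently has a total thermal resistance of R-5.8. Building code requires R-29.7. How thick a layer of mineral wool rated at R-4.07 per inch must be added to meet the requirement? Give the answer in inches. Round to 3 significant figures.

ΔR = 29.7 − 5.8 = 23.9 ft²·°F·h/BTU
L = ΔR / (R/in) = 23.9/4.07 = 5.872 in

5.87 in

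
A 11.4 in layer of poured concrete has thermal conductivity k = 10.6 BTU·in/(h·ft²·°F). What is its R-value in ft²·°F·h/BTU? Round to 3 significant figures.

1.08 ft²·°F·h/BTU

R = L/k = 11.4/10.6 = 1.075 ft²·°F·h/BTU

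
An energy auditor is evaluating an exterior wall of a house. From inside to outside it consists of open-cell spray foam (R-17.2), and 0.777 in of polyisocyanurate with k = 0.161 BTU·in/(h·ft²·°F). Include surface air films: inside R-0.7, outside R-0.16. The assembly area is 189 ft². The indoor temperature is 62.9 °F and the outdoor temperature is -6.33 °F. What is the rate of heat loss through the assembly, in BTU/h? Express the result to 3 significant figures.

0.777/0.161 = 4.826
R_total = 0.7 + 17.2 + 4.826 + 0.16 = 22.89 ft²·°F·h/BTU
Q = A·ΔT/R = 189 × (62.9 − (-6.33)) / 22.89 = 571.7 BTU/h

572 BTU/h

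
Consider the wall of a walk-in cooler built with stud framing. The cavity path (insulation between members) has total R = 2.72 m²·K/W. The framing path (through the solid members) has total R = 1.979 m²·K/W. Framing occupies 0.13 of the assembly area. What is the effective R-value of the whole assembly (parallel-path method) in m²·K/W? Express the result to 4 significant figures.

U_eff = 0.87/2.72 + 0.13/1.979 = 0.31985 + 0.06569 = 0.38554
R_eff = 1/U_eff = 2.5937 m²·K/W

2.594 m²·K/W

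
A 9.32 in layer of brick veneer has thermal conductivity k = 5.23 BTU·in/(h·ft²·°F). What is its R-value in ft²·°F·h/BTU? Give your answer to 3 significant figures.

1.78 ft²·°F·h/BTU

R = L/k = 9.32/5.23 = 1.782 ft²·°F·h/BTU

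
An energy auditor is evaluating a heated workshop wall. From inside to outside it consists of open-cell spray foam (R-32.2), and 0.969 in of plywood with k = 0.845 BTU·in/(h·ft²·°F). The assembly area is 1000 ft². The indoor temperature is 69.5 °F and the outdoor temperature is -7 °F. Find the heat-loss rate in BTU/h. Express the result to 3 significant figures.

0.969/0.845 = 1.147
R_total = 32.2 + 1.147 = 33.35 ft²·°F·h/BTU
Q = A·ΔT/R = 1000 × (69.5 − (-7)) / 33.35 = 2294 BTU/h

2290 BTU/h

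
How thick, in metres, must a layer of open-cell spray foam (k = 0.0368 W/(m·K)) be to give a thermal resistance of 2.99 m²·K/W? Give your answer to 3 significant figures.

L = R·k = 2.99 × 0.0368 = 0.11 m

0.110 m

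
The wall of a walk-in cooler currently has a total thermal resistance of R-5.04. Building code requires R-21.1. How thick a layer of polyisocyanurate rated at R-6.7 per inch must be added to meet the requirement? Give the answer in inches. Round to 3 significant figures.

ΔR = 21.1 − 5.04 = 16.06 ft²·°F·h/BTU
L = ΔR / (R/in) = 16.06/6.7 = 2.397 in

2.40 in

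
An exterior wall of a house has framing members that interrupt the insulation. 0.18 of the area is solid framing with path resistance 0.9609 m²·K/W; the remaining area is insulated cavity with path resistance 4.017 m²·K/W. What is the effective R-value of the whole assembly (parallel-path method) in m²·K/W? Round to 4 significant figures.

2.555 m²·K/W

U_eff = 0.82/4.017 + 0.18/0.9609 = 0.20413 + 0.18732 = 0.39146
R_eff = 1/U_eff = 2.5546 m²·K/W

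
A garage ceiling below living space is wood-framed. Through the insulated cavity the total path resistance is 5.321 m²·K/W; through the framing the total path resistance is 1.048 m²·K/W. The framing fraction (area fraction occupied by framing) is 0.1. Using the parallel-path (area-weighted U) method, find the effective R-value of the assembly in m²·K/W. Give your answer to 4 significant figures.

3.780 m²·K/W

U_eff = 0.9/5.321 + 0.1/1.048 = 0.16914 + 0.09542 = 0.26456
R_eff = 1/U_eff = 3.7798 m²·K/W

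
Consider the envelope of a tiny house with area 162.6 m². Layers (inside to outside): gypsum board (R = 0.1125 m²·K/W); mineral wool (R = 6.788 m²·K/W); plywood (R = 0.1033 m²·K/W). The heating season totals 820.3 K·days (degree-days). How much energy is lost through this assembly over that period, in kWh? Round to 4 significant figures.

457.1 kWh

R_total = 0.1125 + 6.788 + 0.1033 = 7.0038 m²·K/W
E = A × HDD × 24 / R / 1000 = 162.6 × 820.3 × 24 / 7.0038 / 1000 = 457.06 kWh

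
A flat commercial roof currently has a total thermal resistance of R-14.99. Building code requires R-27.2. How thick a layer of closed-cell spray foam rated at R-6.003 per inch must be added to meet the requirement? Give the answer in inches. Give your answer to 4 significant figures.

ΔR = 27.2 − 14.99 = 12.21 ft²·°F·h/BTU
L = ΔR / (R/in) = 12.21/6.003 = 2.034 in

2.034 in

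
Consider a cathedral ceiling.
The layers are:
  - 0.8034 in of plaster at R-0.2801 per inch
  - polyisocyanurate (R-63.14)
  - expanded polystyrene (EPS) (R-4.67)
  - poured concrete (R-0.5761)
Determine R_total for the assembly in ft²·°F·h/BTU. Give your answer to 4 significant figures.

0.8034 × 0.2801 = 0.22503
R_total = 0.22503 + 63.14 + 4.67 + 0.5761 = 68.611 ft²·°F·h/BTU

68.61 ft²·°F·h/BTU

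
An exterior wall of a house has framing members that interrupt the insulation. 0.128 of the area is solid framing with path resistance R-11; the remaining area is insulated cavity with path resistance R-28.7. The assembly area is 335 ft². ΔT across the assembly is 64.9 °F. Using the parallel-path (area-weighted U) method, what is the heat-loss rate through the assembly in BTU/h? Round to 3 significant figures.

U_eff = 0.872/28.7 + 0.128/11 = 0.03038 + 0.01164 = 0.04202
R_eff = 1/U_eff = 23.8 ft²·°F·h/BTU
Q = 335 × 64.9 / 23.8 = 913.6 BTU/h

914 BTU/h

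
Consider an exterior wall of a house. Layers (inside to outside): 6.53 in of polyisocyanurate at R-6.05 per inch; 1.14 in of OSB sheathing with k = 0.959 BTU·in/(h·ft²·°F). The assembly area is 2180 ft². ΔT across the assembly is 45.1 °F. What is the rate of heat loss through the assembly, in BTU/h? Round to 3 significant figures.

2420 BTU/h

6.53 × 6.05 = 39.51
1.14/0.959 = 1.189
R_total = 39.51 + 1.189 = 40.7 ft²·°F·h/BTU
Q = A·ΔT/R = 2180 × 45.1 / 40.7 = 2416 BTU/h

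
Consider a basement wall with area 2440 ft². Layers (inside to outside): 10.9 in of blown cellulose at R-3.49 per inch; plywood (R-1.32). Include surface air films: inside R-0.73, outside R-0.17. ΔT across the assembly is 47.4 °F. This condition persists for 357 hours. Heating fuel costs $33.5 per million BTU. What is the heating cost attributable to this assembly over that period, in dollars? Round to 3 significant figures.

34.4 dollars

10.9 × 3.49 = 38.04
R_total = 0.73 + 38.04 + 1.32 + 0.17 = 40.26 ft²·°F·h/BTU
Q = 2440 × 47.4 / 40.26 = 2873 BTU/h
E = 2873 × 357 = 1026000 BTU
Cost = 1026000/10⁶ × 33.5 = $34.36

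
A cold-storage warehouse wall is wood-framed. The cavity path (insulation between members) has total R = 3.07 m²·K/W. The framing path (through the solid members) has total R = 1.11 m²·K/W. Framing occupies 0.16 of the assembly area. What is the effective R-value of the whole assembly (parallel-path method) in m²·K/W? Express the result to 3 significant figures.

2.39 m²·K/W

U_eff = 0.84/3.07 + 0.16/1.11 = 0.2736 + 0.1441 = 0.4178
R_eff = 1/U_eff = 2.394 m²·K/W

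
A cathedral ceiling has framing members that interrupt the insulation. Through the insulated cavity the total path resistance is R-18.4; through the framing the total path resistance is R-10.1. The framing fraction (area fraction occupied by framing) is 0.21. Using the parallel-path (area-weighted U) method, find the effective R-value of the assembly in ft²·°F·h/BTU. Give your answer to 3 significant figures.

U_eff = 0.79/18.4 + 0.21/10.1 = 0.04293 + 0.02079 = 0.06373
R_eff = 1/U_eff = 15.69 ft²·°F·h/BTU

15.7 ft²·°F·h/BTU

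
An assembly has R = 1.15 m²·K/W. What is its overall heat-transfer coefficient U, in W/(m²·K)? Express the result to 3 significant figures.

0.870 W/(m²·K)

U = 1/R = 1/1.15 = 0.8696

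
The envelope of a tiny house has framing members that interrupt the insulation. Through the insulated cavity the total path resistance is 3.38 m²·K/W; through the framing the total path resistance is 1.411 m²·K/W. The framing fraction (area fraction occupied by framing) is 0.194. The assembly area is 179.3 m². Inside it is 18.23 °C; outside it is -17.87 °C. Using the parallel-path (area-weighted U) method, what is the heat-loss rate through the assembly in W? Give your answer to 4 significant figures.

U_eff = 0.806/3.38 + 0.194/1.411 = 0.23846 + 0.13749 = 0.37595
R_eff = 1/U_eff = 2.6599 m²·K/W
Q = 179.3 × (18.23 − (-17.87)) / 2.6599 = 2433.4 W

2433 W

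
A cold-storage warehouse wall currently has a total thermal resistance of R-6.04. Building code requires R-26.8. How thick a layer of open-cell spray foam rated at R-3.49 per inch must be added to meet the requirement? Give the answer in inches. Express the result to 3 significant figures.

5.95 in

ΔR = 26.8 − 6.04 = 20.76 ft²·°F·h/BTU
L = ΔR / (R/in) = 20.76/3.49 = 5.948 in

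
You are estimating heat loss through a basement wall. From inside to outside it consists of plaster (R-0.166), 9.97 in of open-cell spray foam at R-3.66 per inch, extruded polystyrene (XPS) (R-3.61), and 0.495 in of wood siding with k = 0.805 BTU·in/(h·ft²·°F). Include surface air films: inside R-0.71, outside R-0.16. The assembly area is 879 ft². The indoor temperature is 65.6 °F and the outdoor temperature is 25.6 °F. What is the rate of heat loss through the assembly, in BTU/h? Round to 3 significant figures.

842 BTU/h

9.97 × 3.66 = 36.49
0.495/0.805 = 0.6149
R_total = 0.71 + 0.166 + 36.49 + 3.61 + 0.6149 + 0.16 = 41.75 ft²·°F·h/BTU
Q = A·ΔT/R = 879 × (65.6 − 25.6) / 41.75 = 842.1 BTU/h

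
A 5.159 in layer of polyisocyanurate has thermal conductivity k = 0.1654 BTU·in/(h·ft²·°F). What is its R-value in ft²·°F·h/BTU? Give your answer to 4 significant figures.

R = L/k = 5.159/0.1654 = 31.191 ft²·°F·h/BTU

31.19 ft²·°F·h/BTU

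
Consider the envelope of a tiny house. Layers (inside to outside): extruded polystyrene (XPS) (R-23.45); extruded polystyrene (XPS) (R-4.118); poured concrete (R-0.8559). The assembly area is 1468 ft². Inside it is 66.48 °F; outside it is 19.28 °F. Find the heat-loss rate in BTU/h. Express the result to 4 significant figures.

R_total = 23.45 + 4.118 + 0.8559 = 28.424 ft²·°F·h/BTU
Q = A·ΔT/R = 1468 × (66.48 − 19.28) / 28.424 = 2437.7 BTU/h

2438 BTU/h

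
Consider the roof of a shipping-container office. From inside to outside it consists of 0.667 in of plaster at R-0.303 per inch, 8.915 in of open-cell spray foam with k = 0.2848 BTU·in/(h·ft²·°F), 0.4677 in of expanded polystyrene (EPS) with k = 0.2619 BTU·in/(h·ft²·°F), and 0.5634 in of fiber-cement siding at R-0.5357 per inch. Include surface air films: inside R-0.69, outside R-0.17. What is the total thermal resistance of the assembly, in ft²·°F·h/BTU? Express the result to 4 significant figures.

0.667 × 0.303 = 0.2021
8.915/0.2848 = 31.303
0.4677/0.2619 = 1.7858
0.5634 × 0.5357 = 0.30181
R_total = 0.69 + 0.2021 + 31.303 + 1.7858 + 0.30181 + 0.17 = 34.452 ft²·°F·h/BTU

34.45 ft²·°F·h/BTU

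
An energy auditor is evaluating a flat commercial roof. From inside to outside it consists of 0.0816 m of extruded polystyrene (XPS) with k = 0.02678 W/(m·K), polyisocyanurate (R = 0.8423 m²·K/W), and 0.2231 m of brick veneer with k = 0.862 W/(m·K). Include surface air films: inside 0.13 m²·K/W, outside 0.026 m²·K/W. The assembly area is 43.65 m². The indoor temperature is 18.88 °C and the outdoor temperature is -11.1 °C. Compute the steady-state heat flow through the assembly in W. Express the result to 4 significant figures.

304.0 W

0.0816/0.02678 = 3.0471
0.2231/0.862 = 0.25882
R_total = 0.13 + 3.0471 + 0.8423 + 0.25882 + 0.026 = 4.3042 m²·K/W
Q = A·ΔT/R = 43.65 × (18.88 − (-11.1)) / 4.3042 = 304.04 W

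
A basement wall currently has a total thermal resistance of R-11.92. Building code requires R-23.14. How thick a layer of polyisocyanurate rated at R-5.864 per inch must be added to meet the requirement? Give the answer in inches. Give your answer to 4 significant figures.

1.913 in

ΔR = 23.14 − 11.92 = 11.22 ft²·°F·h/BTU
L = ΔR / (R/in) = 11.22/5.864 = 1.9134 in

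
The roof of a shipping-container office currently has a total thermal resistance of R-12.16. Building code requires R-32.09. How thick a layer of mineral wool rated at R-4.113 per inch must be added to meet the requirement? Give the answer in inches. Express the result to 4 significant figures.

ΔR = 32.09 − 12.16 = 19.93 ft²·°F·h/BTU
L = ΔR / (R/in) = 19.93/4.113 = 4.8456 in

4.846 in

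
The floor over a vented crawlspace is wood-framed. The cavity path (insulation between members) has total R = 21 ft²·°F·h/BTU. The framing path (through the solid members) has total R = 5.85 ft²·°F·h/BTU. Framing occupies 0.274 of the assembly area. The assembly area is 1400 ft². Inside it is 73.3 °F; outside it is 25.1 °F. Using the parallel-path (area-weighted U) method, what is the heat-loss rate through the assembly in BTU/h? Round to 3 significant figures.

5490 BTU/h

U_eff = 0.726/21 + 0.274/5.85 = 0.03457 + 0.04684 = 0.08141
R_eff = 1/U_eff = 12.28 ft²·°F·h/BTU
Q = 1400 × (73.3 − 25.1) / 12.28 = 5493 BTU/h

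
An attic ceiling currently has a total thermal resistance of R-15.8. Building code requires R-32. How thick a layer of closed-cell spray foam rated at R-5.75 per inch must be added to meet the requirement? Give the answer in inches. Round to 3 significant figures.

2.82 in

ΔR = 32 − 15.8 = 16.2 ft²·°F·h/BTU
L = ΔR / (R/in) = 16.2/5.75 = 2.817 in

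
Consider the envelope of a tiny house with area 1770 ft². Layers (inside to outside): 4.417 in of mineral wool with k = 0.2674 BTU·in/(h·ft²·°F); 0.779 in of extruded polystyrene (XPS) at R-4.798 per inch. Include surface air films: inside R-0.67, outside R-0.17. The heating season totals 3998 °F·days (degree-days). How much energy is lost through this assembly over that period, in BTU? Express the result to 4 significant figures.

8051000 BTU

4.417/0.2674 = 16.518
0.779 × 4.798 = 3.7376
R_total = 0.67 + 16.518 + 3.7376 + 0.17 = 21.096 ft²·°F·h/BTU
E = A × HDD × 24 / R = 1770 × 3998 × 24 / 21.096 = 8050600 BTU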